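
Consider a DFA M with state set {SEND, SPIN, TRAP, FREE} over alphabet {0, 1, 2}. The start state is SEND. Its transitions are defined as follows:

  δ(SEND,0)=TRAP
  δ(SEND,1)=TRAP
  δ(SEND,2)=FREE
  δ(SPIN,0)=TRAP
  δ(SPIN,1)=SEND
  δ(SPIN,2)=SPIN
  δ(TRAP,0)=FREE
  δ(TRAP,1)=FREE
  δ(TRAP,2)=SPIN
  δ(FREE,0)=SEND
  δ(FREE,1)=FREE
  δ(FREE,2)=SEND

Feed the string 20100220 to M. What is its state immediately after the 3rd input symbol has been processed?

TRAP

Trace: SEND -2-> FREE -0-> SEND -1-> TRAP
After 3 symbols: TRAP.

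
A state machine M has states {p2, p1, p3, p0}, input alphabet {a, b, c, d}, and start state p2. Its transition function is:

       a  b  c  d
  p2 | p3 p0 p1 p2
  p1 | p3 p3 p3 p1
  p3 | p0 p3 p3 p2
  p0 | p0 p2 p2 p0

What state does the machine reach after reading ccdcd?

p1

start at p2
read 'c': p2 → p1
read 'c': p1 → p3
read 'd': p3 → p2
read 'c': p2 → p1
read 'd': p1 → p1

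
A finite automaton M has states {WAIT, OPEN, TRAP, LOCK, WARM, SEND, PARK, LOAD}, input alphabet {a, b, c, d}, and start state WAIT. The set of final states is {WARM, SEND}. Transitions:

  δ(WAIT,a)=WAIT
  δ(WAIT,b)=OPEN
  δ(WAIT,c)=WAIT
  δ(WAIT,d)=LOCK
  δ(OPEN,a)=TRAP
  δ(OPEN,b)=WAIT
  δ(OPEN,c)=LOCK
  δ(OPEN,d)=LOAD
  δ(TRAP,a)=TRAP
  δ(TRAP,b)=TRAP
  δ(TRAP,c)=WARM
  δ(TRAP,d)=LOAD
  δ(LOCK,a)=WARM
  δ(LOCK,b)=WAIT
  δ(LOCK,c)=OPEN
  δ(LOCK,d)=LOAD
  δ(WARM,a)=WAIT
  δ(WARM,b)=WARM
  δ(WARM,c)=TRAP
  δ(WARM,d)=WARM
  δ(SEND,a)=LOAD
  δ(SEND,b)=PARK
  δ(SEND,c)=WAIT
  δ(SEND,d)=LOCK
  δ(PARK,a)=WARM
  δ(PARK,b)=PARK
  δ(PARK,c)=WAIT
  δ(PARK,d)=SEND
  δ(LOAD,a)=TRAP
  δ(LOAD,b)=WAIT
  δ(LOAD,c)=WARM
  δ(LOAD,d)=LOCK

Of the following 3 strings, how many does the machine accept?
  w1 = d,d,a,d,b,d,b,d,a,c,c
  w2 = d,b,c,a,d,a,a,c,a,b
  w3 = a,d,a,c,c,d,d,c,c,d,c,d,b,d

1

w1: Trace: WAIT -d-> LOCK -d-> LOAD -a-> TRAP -d-> LOAD -b-> WAIT -d-> LOCK -b-> WAIT -d-> LOCK -a-> WARM -c-> TRAP -c-> WARM  → end WARM, accepted
w2: Trace: WAIT -d-> LOCK -b-> WAIT -c-> WAIT -a-> WAIT -d-> LOCK -a-> WARM -a-> WAIT -c-> WAIT -a-> WAIT -b-> OPEN  → end OPEN, rejected
w3: Trace: WAIT -a-> WAIT -d-> LOCK -a-> WARM -c-> TRAP -c-> WARM -d-> WARM -d-> WARM -c-> TRAP -c-> WARM -d-> WARM -c-> TRAP -d-> LOAD -b-> WAIT -d-> LOCK  → end LOCK, rejected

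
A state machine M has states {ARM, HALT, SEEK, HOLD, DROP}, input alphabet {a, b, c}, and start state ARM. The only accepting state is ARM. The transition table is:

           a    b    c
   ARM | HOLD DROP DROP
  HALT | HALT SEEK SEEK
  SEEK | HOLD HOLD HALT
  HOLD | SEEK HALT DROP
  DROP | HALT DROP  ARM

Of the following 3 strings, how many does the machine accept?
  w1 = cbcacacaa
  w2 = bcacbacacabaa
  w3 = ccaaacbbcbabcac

w1: Trace: ARM -c-> DROP -b-> DROP -c-> ARM -a-> HOLD -c-> DROP -a-> HALT -c-> SEEK -a-> HOLD -a-> SEEK  → end SEEK, rejected
w2: Trace: ARM -b-> DROP -c-> ARM -a-> HOLD -c-> DROP -b-> DROP -a-> HALT -c-> SEEK -a-> HOLD -c-> DROP -a-> HALT -b-> SEEK -a-> HOLD -a-> SEEK  → end SEEK, rejected
w3: Trace: ARM -c-> DROP -c-> ARM -a-> HOLD -a-> SEEK -a-> HOLD -c-> DROP -b-> DROP -b-> DROP -c-> ARM -b-> DROP -a-> HALT -b-> SEEK -c-> HALT -a-> HALT -c-> SEEK  → end SEEK, rejected

0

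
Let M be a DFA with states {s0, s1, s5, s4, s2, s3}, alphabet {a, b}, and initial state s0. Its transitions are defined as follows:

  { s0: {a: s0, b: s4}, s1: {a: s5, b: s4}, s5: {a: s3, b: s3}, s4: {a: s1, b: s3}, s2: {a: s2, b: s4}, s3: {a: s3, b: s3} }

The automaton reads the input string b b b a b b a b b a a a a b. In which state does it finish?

s3

Trace: s0 -b-> s4 -b-> s3 -b-> s3 -a-> s3 -b-> s3 -b-> s3 -a-> s3 -b-> s3 -b-> s3 -a-> s3 -a-> s3 -a-> s3 -a-> s3 -b-> s3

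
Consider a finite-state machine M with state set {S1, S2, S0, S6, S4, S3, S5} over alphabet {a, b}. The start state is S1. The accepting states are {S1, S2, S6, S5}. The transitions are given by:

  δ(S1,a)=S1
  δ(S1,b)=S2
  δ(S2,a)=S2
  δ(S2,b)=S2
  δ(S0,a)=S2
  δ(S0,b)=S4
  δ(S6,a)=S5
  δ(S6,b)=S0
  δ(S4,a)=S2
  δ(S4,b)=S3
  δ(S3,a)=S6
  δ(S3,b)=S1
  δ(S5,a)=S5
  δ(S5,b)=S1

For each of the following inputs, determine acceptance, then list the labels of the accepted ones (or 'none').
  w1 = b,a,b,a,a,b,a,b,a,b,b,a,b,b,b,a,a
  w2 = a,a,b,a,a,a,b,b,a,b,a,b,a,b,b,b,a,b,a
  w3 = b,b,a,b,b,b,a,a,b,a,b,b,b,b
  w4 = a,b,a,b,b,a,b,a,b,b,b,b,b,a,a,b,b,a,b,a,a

w1, w2, w3, w4

w1: S1 → S2 → S2 → S2 → S2 → S2 → S2 → S2 → S2 → S2 → S2 → S2 → S2 → S2 → S2 → S2 → S2 → S2  → end S2, accepted
w2: S1 → S1 → S1 → S2 → S2 → S2 → S2 → S2 → S2 → S2 → S2 → S2 → S2 → S2 → S2 → S2 → S2 → S2 → S2 → S2  → end S2, accepted
w3: S1 → S2 → S2 → S2 → S2 → S2 → S2 → S2 → S2 → S2 → S2 → S2 → S2 → S2 → S2  → end S2, accepted
w4: S1 → S1 → S2 → S2 → S2 → S2 → S2 → S2 → S2 → S2 → S2 → S2 → S2 → S2 → S2 → S2 → S2 → S2 → S2 → S2 → S2 → S2  → end S2, accepted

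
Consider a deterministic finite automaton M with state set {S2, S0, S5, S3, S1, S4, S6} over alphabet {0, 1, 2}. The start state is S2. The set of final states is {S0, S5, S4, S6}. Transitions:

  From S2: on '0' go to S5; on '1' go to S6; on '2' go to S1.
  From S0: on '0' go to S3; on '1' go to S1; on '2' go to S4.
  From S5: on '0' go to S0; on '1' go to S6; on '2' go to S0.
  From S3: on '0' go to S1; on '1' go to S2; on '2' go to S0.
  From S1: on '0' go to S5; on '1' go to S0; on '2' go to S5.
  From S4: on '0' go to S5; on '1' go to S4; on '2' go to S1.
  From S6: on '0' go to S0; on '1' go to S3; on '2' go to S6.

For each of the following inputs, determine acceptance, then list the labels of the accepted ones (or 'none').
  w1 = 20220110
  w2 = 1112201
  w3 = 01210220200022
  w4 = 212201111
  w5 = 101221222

w1: S2 → S1 → S5 → S0 → S4 → S5 → S6 → S3 → S1  → end S1, rejected
w2: S2 → S6 → S3 → S2 → S1 → S5 → S0 → S1  → end S1, rejected
w3: S2 → S5 → S6 → S6 → S3 → S1 → S5 → S0 → S3 → S0 → S3 → S1 → S5 → S0 → S4  → end S4, accepted
w4: S2 → S1 → S0 → S4 → S1 → S5 → S6 → S3 → S2 → S6  → end S6, accepted
w5: S2 → S6 → S0 → S1 → S5 → S0 → S1 → S5 → S0 → S4  → end S4, accepted

w3, w4, w5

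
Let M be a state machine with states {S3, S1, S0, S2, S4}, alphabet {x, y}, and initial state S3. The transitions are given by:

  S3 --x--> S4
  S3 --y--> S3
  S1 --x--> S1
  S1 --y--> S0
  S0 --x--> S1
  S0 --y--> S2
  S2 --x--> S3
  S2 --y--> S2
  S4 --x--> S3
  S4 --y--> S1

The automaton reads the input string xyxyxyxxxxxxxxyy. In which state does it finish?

start at S3
read 'x': S3 → S4
read 'y': S4 → S1
read 'x': S1 → S1
read 'y': S1 → S0
read 'x': S0 → S1
read 'y': S1 → S0
read 'x': S0 → S1
read 'x': S1 → S1
read 'x': S1 → S1
read 'x': S1 → S1
read 'x': S1 → S1
read 'x': S1 → S1
read 'x': S1 → S1
read 'x': S1 → S1
read 'y': S1 → S0
read 'y': S0 → S2

S2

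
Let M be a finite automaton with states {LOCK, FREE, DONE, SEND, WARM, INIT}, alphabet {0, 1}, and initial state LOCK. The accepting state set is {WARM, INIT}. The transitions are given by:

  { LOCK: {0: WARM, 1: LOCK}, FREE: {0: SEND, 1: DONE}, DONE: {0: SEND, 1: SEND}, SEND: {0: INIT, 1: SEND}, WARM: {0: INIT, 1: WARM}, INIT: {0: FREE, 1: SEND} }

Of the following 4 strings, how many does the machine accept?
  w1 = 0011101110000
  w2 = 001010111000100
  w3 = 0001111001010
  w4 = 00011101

2

w1: Trace: LOCK -0-> WARM -0-> INIT -1-> SEND -1-> SEND -1-> SEND -0-> INIT -1-> SEND -1-> SEND -1-> SEND -0-> INIT -0-> FREE -0-> SEND -0-> INIT  → end INIT, accepted
w2: Trace: LOCK -0-> WARM -0-> INIT -1-> SEND -0-> INIT -1-> SEND -0-> INIT -1-> SEND -1-> SEND -1-> SEND -0-> INIT -0-> FREE -0-> SEND -1-> SEND -0-> INIT -0-> FREE  → end FREE, rejected
w3: Trace: LOCK -0-> WARM -0-> INIT -0-> FREE -1-> DONE -1-> SEND -1-> SEND -1-> SEND -0-> INIT -0-> FREE -1-> DONE -0-> SEND -1-> SEND -0-> INIT  → end INIT, accepted
w4: Trace: LOCK -0-> WARM -0-> INIT -0-> FREE -1-> DONE -1-> SEND -1-> SEND -0-> INIT -1-> SEND  → end SEND, rejected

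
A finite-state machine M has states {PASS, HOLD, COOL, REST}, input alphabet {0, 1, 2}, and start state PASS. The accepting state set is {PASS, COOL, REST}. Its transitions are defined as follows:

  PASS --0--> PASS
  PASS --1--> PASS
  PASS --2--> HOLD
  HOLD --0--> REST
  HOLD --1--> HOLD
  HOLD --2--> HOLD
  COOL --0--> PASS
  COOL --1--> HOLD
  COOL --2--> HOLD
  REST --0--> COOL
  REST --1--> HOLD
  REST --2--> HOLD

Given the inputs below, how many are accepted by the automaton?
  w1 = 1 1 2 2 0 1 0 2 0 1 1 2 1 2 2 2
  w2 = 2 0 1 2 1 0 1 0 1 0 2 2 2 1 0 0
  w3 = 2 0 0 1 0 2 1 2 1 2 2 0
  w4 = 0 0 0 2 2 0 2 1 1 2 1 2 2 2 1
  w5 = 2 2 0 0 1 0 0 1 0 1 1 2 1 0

w1: Trace: PASS -1-> PASS -1-> PASS -2-> HOLD -2-> HOLD -0-> REST -1-> HOLD -0-> REST -2-> HOLD -0-> REST -1-> HOLD -1-> HOLD -2-> HOLD -1-> HOLD -2-> HOLD -2-> HOLD -2-> HOLD  → end HOLD, rejected
w2: Trace: PASS -2-> HOLD -0-> REST -1-> HOLD -2-> HOLD -1-> HOLD -0-> REST -1-> HOLD -0-> REST -1-> HOLD -0-> REST -2-> HOLD -2-> HOLD -2-> HOLD -1-> HOLD -0-> REST -0-> COOL  → end COOL, accepted
w3: Trace: PASS -2-> HOLD -0-> REST -0-> COOL -1-> HOLD -0-> REST -2-> HOLD -1-> HOLD -2-> HOLD -1-> HOLD -2-> HOLD -2-> HOLD -0-> REST  → end REST, accepted
w4: Trace: PASS -0-> PASS -0-> PASS -0-> PASS -2-> HOLD -2-> HOLD -0-> REST -2-> HOLD -1-> HOLD -1-> HOLD -2-> HOLD -1-> HOLD -2-> HOLD -2-> HOLD -2-> HOLD -1-> HOLD  → end HOLD, rejected
w5: Trace: PASS -2-> HOLD -2-> HOLD -0-> REST -0-> COOL -1-> HOLD -0-> REST -0-> COOL -1-> HOLD -0-> REST -1-> HOLD -1-> HOLD -2-> HOLD -1-> HOLD -0-> REST  → end REST, accepted

3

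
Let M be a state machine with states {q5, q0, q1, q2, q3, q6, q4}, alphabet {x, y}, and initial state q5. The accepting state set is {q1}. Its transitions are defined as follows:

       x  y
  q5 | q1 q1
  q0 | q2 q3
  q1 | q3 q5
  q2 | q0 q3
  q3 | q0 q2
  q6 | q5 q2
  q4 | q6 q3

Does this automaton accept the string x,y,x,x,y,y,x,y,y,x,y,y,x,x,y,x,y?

No

start at q5
read 'x': q5 → q1
read 'y': q1 → q5
read 'x': q5 → q1
read 'x': q1 → q3
read 'y': q3 → q2
read 'y': q2 → q3
read 'x': q3 → q0
read 'y': q0 → q3
read 'y': q3 → q2
read 'x': q2 → q0
read 'y': q0 → q3
read 'y': q3 → q2
read 'x': q2 → q0
read 'x': q0 → q2
read 'y': q2 → q3
read 'x': q3 → q0
read 'y': q0 → q3
End state q3 is not accepting.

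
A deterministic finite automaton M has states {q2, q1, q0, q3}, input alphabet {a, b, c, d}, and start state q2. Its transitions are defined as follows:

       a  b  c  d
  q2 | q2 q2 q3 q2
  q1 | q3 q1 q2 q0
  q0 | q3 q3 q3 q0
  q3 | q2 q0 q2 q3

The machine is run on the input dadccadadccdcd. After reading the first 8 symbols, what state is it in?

q2

q2 → q2 → q2 → q2 → q3 → q2 → q2 → q2 → q2
After 8 symbols: q2.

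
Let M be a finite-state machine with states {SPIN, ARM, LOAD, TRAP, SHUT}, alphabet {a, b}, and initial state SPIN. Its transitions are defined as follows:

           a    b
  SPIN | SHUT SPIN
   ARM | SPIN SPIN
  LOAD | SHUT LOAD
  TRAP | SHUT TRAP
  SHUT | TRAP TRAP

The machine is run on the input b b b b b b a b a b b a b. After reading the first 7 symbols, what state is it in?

SPIN → SPIN → SPIN → SPIN → SPIN → SPIN → SPIN → SHUT
After 7 symbols: SHUT.

SHUT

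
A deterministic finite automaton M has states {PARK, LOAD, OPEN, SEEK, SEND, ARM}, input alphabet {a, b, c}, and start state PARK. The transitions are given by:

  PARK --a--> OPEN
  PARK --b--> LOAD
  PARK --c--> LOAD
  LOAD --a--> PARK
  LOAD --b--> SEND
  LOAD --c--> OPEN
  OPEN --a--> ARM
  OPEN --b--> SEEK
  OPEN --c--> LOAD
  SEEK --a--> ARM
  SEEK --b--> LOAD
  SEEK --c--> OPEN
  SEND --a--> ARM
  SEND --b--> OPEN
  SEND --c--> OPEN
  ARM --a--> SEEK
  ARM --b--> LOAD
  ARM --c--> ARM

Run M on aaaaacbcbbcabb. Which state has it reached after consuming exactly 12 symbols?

start at PARK
read 'a': PARK → OPEN
read 'a': OPEN → ARM
read 'a': ARM → SEEK
read 'a': SEEK → ARM
read 'a': ARM → SEEK
read 'c': SEEK → OPEN
read 'b': OPEN → SEEK
read 'c': SEEK → OPEN
read 'b': OPEN → SEEK
read 'b': SEEK → LOAD
read 'c': LOAD → OPEN
read 'a': OPEN → ARM
After 12 symbols: ARM.

ARM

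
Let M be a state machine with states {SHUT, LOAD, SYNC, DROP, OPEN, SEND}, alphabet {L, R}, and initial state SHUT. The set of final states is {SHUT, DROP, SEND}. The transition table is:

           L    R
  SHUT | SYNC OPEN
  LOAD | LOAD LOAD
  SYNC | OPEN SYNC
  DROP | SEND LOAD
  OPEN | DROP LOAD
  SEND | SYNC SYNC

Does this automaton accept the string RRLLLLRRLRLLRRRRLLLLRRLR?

Trace: SHUT -R-> OPEN -R-> LOAD -L-> LOAD -L-> LOAD -L-> LOAD -L-> LOAD -R-> LOAD -R-> LOAD -L-> LOAD -R-> LOAD -L-> LOAD -L-> LOAD -R-> LOAD -R-> LOAD -R-> LOAD -R-> LOAD -L-> LOAD -L-> LOAD -L-> LOAD -L-> LOAD -R-> LOAD -R-> LOAD -L-> LOAD -R-> LOAD
End state LOAD is not accepting.

No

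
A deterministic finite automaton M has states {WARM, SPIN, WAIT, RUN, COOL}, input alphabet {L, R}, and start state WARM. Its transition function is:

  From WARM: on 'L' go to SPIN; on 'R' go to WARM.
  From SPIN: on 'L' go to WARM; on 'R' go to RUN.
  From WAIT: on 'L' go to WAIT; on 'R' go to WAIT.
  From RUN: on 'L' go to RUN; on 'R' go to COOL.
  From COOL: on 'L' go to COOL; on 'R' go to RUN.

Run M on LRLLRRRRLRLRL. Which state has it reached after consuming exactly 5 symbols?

COOL

Trace: WARM -L-> SPIN -R-> RUN -L-> RUN -L-> RUN -R-> COOL
After 5 symbols: COOL.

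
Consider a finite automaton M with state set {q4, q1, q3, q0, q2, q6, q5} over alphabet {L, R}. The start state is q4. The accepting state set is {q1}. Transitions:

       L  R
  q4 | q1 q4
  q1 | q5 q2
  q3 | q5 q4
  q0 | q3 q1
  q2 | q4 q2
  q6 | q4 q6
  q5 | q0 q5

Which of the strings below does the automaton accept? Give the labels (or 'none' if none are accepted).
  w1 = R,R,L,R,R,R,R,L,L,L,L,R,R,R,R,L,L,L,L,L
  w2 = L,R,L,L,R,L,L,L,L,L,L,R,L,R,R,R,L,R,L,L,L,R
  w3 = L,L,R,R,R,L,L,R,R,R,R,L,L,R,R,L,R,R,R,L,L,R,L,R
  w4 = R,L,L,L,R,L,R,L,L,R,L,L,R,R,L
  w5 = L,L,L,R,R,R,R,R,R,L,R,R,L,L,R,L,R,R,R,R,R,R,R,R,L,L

w2, w5

w1: Trace: q4 -R-> q4 -R-> q4 -L-> q1 -R-> q2 -R-> q2 -R-> q2 -R-> q2 -L-> q4 -L-> q1 -L-> q5 -L-> q0 -R-> q1 -R-> q2 -R-> q2 -R-> q2 -L-> q4 -L-> q1 -L-> q5 -L-> q0 -L-> q3  → end q3, rejected
w2: Trace: q4 -L-> q1 -R-> q2 -L-> q4 -L-> q1 -R-> q2 -L-> q4 -L-> q1 -L-> q5 -L-> q0 -L-> q3 -L-> q5 -R-> q5 -L-> q0 -R-> q1 -R-> q2 -R-> q2 -L-> q4 -R-> q4 -L-> q1 -L-> q5 -L-> q0 -R-> q1  → end q1, accepted
w3: Trace: q4 -L-> q1 -L-> q5 -R-> q5 -R-> q5 -R-> q5 -L-> q0 -L-> q3 -R-> q4 -R-> q4 -R-> q4 -R-> q4 -L-> q1 -L-> q5 -R-> q5 -R-> q5 -L-> q0 -R-> q1 -R-> q2 -R-> q2 -L-> q4 -L-> q1 -R-> q2 -L-> q4 -R-> q4  → end q4, rejected
w4: Trace: q4 -R-> q4 -L-> q1 -L-> q5 -L-> q0 -R-> q1 -L-> q5 -R-> q5 -L-> q0 -L-> q3 -R-> q4 -L-> q1 -L-> q5 -R-> q5 -R-> q5 -L-> q0  → end q0, rejected
w5: Trace: q4 -L-> q1 -L-> q5 -L-> q0 -R-> q1 -R-> q2 -R-> q2 -R-> q2 -R-> q2 -R-> q2 -L-> q4 -R-> q4 -R-> q4 -L-> q1 -L-> q5 -R-> q5 -L-> q0 -R-> q1 -R-> q2 -R-> q2 -R-> q2 -R-> q2 -R-> q2 -R-> q2 -R-> q2 -L-> q4 -L-> q1  → end q1, accepted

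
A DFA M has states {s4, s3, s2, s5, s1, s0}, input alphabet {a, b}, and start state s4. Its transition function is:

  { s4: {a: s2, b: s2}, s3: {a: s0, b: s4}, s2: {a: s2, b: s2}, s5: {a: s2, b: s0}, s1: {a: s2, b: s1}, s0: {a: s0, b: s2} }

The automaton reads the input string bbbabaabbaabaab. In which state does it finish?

s2

start at s4
read 'b': s4 → s2
read 'b': s2 → s2
read 'b': s2 → s2
read 'a': s2 → s2
read 'b': s2 → s2
read 'a': s2 → s2
read 'a': s2 → s2
read 'b': s2 → s2
read 'b': s2 → s2
read 'a': s2 → s2
read 'a': s2 → s2
read 'b': s2 → s2
read 'a': s2 → s2
read 'a': s2 → s2
read 'b': s2 → s2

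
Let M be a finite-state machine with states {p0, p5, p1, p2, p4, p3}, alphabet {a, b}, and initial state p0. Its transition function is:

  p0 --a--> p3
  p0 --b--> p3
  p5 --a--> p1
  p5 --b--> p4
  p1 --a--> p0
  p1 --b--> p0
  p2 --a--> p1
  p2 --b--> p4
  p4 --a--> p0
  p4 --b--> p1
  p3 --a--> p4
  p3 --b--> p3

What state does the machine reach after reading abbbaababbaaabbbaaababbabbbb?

p3

start at p0
read 'a': p0 → p3
read 'b': p3 → p3
read 'b': p3 → p3
read 'b': p3 → p3
read 'a': p3 → p4
read 'a': p4 → p0
read 'b': p0 → p3
read 'a': p3 → p4
read 'b': p4 → p1
read 'b': p1 → p0
read 'a': p0 → p3
read 'a': p3 → p4
read 'a': p4 → p0
read 'b': p0 → p3
read 'b': p3 → p3
read 'b': p3 → p3
read 'a': p3 → p4
read 'a': p4 → p0
read 'a': p0 → p3
read 'b': p3 → p3
read 'a': p3 → p4
read 'b': p4 → p1
read 'b': p1 → p0
read 'a': p0 → p3
read 'b': p3 → p3
read 'b': p3 → p3
read 'b': p3 → p3
read 'b': p3 → p3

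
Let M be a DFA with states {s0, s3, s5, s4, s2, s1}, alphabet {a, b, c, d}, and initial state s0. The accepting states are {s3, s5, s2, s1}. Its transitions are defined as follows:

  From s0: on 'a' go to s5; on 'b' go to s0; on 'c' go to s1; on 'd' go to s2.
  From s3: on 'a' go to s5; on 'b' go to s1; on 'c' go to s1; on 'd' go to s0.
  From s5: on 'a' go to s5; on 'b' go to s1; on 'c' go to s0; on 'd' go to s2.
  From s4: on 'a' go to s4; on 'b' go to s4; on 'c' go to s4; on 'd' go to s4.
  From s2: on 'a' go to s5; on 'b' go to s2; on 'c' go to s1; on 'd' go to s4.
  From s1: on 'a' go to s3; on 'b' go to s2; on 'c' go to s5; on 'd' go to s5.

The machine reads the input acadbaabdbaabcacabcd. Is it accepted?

Yes

s0 → s5 → s0 → s5 → s2 → s2 → s5 → s5 → s1 → s5 → s1 → s3 → s5 → s1 → s5 → s5 → s0 → s5 → s1 → s5 → s2
End state s2 is accepting.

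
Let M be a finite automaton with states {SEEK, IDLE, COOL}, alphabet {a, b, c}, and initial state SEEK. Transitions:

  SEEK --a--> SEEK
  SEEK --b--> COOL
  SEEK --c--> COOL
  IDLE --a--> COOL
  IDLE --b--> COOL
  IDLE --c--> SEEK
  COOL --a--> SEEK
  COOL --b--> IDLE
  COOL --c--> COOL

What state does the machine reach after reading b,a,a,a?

start at SEEK
read 'b': SEEK → COOL
read 'a': COOL → SEEK
read 'a': SEEK → SEEK
read 'a': SEEK → SEEK

SEEK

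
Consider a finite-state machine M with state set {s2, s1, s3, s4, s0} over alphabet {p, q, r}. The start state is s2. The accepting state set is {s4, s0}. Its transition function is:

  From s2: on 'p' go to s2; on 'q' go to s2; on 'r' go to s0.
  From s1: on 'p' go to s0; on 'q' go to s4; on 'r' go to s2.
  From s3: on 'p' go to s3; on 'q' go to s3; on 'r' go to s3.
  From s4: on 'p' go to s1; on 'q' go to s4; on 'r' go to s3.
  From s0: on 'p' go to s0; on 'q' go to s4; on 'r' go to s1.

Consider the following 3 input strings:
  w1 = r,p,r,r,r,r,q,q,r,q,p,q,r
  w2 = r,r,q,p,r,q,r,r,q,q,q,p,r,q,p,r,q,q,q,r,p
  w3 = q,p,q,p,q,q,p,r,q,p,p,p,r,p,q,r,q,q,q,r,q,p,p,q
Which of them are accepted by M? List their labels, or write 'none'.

w1:
  start at s2
  read 'r': s2 → s0
  read 'p': s0 → s0
  read 'r': s0 → s1
  read 'r': s1 → s2
  read 'r': s2 → s0
  read 'r': s0 → s1
  read 'q': s1 → s4
  read 'q': s4 → s4
  read 'r': s4 → s3
  read 'q': s3 → s3
  read 'p': s3 → s3
  read 'q': s3 → s3
  read 'r': s3 → s3
  end s3, rejected
w2:
  start at s2
  read 'r': s2 → s0
  read 'r': s0 → s1
  read 'q': s1 → s4
  read 'p': s4 → s1
  read 'r': s1 → s2
  read 'q': s2 → s2
  read 'r': s2 → s0
  read 'r': s0 → s1
  read 'q': s1 → s4
  read 'q': s4 → s4
  read 'q': s4 → s4
  read 'p': s4 → s1
  read 'r': s1 → s2
  read 'q': s2 → s2
  read 'p': s2 → s2
  read 'r': s2 → s0
  read 'q': s0 → s4
  read 'q': s4 → s4
  read 'q': s4 → s4
  read 'r': s4 → s3
  read 'p': s3 → s3
  end s3, rejected
w3:
  start at s2
  read 'q': s2 → s2
  read 'p': s2 → s2
  read 'q': s2 → s2
  read 'p': s2 → s2
  read 'q': s2 → s2
  read 'q': s2 → s2
  read 'p': s2 → s2
  read 'r': s2 → s0
  read 'q': s0 → s4
  read 'p': s4 → s1
  read 'p': s1 → s0
  read 'p': s0 → s0
  read 'r': s0 → s1
  read 'p': s1 → s0
  read 'q': s0 → s4
  read 'r': s4 → s3
  read 'q': s3 → s3
  read 'q': s3 → s3
  read 'q': s3 → s3
  read 'r': s3 → s3
  read 'q': s3 → s3
  read 'p': s3 → s3
  read 'p': s3 → s3
  read 'q': s3 → s3
  end s3, rejected

none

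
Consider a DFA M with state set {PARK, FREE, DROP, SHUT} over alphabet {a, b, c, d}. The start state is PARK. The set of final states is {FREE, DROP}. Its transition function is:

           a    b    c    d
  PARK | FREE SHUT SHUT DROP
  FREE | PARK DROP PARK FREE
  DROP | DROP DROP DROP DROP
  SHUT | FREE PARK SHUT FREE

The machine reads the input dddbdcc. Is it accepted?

Trace: PARK -d-> DROP -d-> DROP -d-> DROP -b-> DROP -d-> DROP -c-> DROP -c-> DROP
End state DROP is accepting.

Yes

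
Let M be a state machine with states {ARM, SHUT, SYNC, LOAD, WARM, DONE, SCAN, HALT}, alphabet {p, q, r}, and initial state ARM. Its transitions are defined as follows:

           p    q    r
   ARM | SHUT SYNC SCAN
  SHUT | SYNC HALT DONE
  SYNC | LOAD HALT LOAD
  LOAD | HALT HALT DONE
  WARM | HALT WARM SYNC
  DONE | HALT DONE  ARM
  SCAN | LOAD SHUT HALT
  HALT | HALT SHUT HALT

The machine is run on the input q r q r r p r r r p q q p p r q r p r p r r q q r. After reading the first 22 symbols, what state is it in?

HALT

start at ARM
read 'q': ARM → SYNC
read 'r': SYNC → LOAD
read 'q': LOAD → HALT
read 'r': HALT → HALT
read 'r': HALT → HALT
read 'p': HALT → HALT
read 'r': HALT → HALT
read 'r': HALT → HALT
read 'r': HALT → HALT
read 'p': HALT → HALT
read 'q': HALT → SHUT
read 'q': SHUT → HALT
read 'p': HALT → HALT
read 'p': HALT → HALT
read 'r': HALT → HALT
read 'q': HALT → SHUT
read 'r': SHUT → DONE
read 'p': DONE → HALT
read 'r': HALT → HALT
read 'p': HALT → HALT
read 'r': HALT → HALT
read 'r': HALT → HALT
After 22 symbols: HALT.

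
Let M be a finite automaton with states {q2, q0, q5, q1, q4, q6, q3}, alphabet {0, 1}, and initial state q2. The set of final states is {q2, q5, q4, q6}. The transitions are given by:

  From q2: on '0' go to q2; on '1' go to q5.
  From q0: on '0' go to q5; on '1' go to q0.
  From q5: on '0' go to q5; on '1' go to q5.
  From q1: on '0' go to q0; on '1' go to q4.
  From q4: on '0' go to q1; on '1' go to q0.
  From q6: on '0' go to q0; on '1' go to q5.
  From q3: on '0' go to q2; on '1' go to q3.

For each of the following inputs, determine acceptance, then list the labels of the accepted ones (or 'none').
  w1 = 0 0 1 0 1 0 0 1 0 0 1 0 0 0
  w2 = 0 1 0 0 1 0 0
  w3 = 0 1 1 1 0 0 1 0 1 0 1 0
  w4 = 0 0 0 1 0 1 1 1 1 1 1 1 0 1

w1:
  start at q2
  read '0': q2 → q2
  read '0': q2 → q2
  read '1': q2 → q5
  read '0': q5 → q5
  read '1': q5 → q5
  read '0': q5 → q5
  read '0': q5 → q5
  read '1': q5 → q5
  read '0': q5 → q5
  read '0': q5 → q5
  read '1': q5 → q5
  read '0': q5 → q5
  read '0': q5 → q5
  read '0': q5 → q5
  end q5, accepted
w2:
  start at q2
  read '0': q2 → q2
  read '1': q2 → q5
  read '0': q5 → q5
  read '0': q5 → q5
  read '1': q5 → q5
  read '0': q5 → q5
  read '0': q5 → q5
  end q5, accepted
w3:
  start at q2
  read '0': q2 → q2
  read '1': q2 → q5
  read '1': q5 → q5
  read '1': q5 → q5
  read '0': q5 → q5
  read '0': q5 → q5
  read '1': q5 → q5
  read '0': q5 → q5
  read '1': q5 → q5
  read '0': q5 → q5
  read '1': q5 → q5
  read '0': q5 → q5
  end q5, accepted
w4:
  start at q2
  read '0': q2 → q2
  read '0': q2 → q2
  read '0': q2 → q2
  read '1': q2 → q5
  read '0': q5 → q5
  read '1': q5 → q5
  read '1': q5 → q5
  read '1': q5 → q5
  read '1': q5 → q5
  read '1': q5 → q5
  read '1': q5 → q5
  read '1': q5 → q5
  read '0': q5 → q5
  read '1': q5 → q5
  end q5, accepted

w1, w2, w3, w4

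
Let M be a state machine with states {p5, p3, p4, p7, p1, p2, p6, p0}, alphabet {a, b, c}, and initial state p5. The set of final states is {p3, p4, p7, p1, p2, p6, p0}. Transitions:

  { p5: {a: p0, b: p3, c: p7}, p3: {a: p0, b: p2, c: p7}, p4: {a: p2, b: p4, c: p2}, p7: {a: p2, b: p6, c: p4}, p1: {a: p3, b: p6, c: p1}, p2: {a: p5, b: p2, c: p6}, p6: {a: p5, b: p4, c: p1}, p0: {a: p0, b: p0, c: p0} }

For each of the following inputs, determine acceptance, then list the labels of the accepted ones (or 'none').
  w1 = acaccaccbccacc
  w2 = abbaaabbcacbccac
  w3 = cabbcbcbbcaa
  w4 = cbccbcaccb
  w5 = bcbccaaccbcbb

w1: Trace: p5 -a-> p0 -c-> p0 -a-> p0 -c-> p0 -c-> p0 -a-> p0 -c-> p0 -c-> p0 -b-> p0 -c-> p0 -c-> p0 -a-> p0 -c-> p0 -c-> p0  → end p0, accepted
w2: Trace: p5 -a-> p0 -b-> p0 -b-> p0 -a-> p0 -a-> p0 -a-> p0 -b-> p0 -b-> p0 -c-> p0 -a-> p0 -c-> p0 -b-> p0 -c-> p0 -c-> p0 -a-> p0 -c-> p0  → end p0, accepted
w3: Trace: p5 -c-> p7 -a-> p2 -b-> p2 -b-> p2 -c-> p6 -b-> p4 -c-> p2 -b-> p2 -b-> p2 -c-> p6 -a-> p5 -a-> p0  → end p0, accepted
w4: Trace: p5 -c-> p7 -b-> p6 -c-> p1 -c-> p1 -b-> p6 -c-> p1 -a-> p3 -c-> p7 -c-> p4 -b-> p4  → end p4, accepted
w5: Trace: p5 -b-> p3 -c-> p7 -b-> p6 -c-> p1 -c-> p1 -a-> p3 -a-> p0 -c-> p0 -c-> p0 -b-> p0 -c-> p0 -b-> p0 -b-> p0  → end p0, accepted

w1, w2, w3, w4, w5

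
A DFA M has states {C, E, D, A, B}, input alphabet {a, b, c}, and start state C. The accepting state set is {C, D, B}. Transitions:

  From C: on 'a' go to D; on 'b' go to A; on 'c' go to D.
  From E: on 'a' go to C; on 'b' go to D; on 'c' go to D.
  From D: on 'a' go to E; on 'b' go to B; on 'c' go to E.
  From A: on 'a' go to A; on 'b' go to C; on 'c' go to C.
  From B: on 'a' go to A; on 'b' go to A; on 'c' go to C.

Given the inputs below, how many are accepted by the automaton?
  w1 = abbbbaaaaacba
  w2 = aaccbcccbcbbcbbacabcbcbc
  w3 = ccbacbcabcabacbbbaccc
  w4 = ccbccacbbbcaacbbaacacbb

2

w1:
  start at C
  read 'a': C → D
  read 'b': D → B
  read 'b': B → A
  read 'b': A → C
  read 'b': C → A
  read 'a': A → A
  read 'a': A → A
  read 'a': A → A
  read 'a': A → A
  read 'a': A → A
  read 'c': A → C
  read 'b': C → A
  read 'a': A → A
  end A, rejected
w2:
  start at C
  read 'a': C → D
  read 'a': D → E
  read 'c': E → D
  read 'c': D → E
  read 'b': E → D
  read 'c': D → E
  read 'c': E → D
  read 'c': D → E
  read 'b': E → D
  read 'c': D → E
  read 'b': E → D
  read 'b': D → B
  read 'c': B → C
  read 'b': C → A
  read 'b': A → C
  read 'a': C → D
  read 'c': D → E
  read 'a': E → C
  read 'b': C → A
  read 'c': A → C
  read 'b': C → A
  read 'c': A → C
  read 'b': C → A
  read 'c': A → C
  end C, accepted
w3:
  start at C
  read 'c': C → D
  read 'c': D → E
  read 'b': E → D
  read 'a': D → E
  read 'c': E → D
  read 'b': D → B
  read 'c': B → C
  read 'a': C → D
  read 'b': D → B
  read 'c': B → C
  read 'a': C → D
  read 'b': D → B
  read 'a': B → A
  read 'c': A → C
  read 'b': C → A
  read 'b': A → C
  read 'b': C → A
  read 'a': A → A
  read 'c': A → C
  read 'c': C → D
  read 'c': D → E
  end E, rejected
w4:
  start at C
  read 'c': C → D
  read 'c': D → E
  read 'b': E → D
  read 'c': D → E
  read 'c': E → D
  read 'a': D → E
  read 'c': E → D
  read 'b': D → B
  read 'b': B → A
  read 'b': A → C
  read 'c': C → D
  read 'a': D → E
  read 'a': E → C
  read 'c': C → D
  read 'b': D → B
  read 'b': B → A
  read 'a': A → A
  read 'a': A → A
  read 'c': A → C
  read 'a': C → D
  read 'c': D → E
  read 'b': E → D
  read 'b': D → B
  end B, accepted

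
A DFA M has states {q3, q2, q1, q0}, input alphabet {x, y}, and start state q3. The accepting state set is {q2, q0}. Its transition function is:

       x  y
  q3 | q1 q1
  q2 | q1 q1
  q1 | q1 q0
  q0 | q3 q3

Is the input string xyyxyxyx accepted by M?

No

Trace: q3 -x-> q1 -y-> q0 -y-> q3 -x-> q1 -y-> q0 -x-> q3 -y-> q1 -x-> q1
End state q1 is not accepting.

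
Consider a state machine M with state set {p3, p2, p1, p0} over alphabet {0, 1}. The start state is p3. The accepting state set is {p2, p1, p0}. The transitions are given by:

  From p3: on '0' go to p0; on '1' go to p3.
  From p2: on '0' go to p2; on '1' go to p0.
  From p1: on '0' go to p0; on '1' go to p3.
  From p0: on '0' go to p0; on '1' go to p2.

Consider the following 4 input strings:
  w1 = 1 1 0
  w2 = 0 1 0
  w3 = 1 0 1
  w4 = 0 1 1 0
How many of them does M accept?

4

w1: Trace: p3 -1-> p3 -1-> p3 -0-> p0  → end p0, accepted
w2: Trace: p3 -0-> p0 -1-> p2 -0-> p2  → end p2, accepted
w3: Trace: p3 -1-> p3 -0-> p0 -1-> p2  → end p2, accepted
w4: Trace: p3 -0-> p0 -1-> p2 -1-> p0 -0-> p0  → end p0, accepted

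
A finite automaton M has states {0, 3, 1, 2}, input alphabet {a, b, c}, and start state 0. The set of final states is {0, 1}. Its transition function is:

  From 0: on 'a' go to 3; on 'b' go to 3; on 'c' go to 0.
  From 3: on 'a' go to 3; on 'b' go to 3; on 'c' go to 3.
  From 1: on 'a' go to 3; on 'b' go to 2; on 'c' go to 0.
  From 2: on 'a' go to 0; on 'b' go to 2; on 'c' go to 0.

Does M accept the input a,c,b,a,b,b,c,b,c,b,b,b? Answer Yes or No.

No

start at 0
read 'a': 0 → 3
read 'c': 3 → 3
read 'b': 3 → 3
read 'a': 3 → 3
read 'b': 3 → 3
read 'b': 3 → 3
read 'c': 3 → 3
read 'b': 3 → 3
read 'c': 3 → 3
read 'b': 3 → 3
read 'b': 3 → 3
read 'b': 3 → 3
End state 3 is not accepting.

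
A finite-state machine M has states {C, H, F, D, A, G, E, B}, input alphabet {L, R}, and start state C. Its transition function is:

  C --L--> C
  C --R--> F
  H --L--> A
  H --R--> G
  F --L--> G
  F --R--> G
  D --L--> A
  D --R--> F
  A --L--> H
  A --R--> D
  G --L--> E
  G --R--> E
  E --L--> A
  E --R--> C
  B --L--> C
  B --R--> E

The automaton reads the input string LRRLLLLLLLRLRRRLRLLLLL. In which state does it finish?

Trace: C -L-> C -R-> F -R-> G -L-> E -L-> A -L-> H -L-> A -L-> H -L-> A -L-> H -R-> G -L-> E -R-> C -R-> F -R-> G -L-> E -R-> C -L-> C -L-> C -L-> C -L-> C -L-> C

C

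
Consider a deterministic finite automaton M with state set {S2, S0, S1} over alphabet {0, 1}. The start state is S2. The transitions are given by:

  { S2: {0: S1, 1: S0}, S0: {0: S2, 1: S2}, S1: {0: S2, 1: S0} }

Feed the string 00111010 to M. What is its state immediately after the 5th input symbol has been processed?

S0

start at S2
read '0': S2 → S1
read '0': S1 → S2
read '1': S2 → S0
read '1': S0 → S2
read '1': S2 → S0
After 5 symbols: S0.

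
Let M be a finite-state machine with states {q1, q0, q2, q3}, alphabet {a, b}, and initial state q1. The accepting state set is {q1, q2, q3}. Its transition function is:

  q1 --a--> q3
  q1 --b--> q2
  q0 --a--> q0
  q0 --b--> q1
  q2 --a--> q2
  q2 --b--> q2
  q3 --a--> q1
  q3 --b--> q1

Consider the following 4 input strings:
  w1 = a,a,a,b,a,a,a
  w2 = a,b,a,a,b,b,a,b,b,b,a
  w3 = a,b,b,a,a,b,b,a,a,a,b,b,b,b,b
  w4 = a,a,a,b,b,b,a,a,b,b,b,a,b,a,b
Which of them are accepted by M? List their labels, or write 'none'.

w1: Trace: q1 -a-> q3 -a-> q1 -a-> q3 -b-> q1 -a-> q3 -a-> q1 -a-> q3  → end q3, accepted
w2: Trace: q1 -a-> q3 -b-> q1 -a-> q3 -a-> q1 -b-> q2 -b-> q2 -a-> q2 -b-> q2 -b-> q2 -b-> q2 -a-> q2  → end q2, accepted
w3: Trace: q1 -a-> q3 -b-> q1 -b-> q2 -a-> q2 -a-> q2 -b-> q2 -b-> q2 -a-> q2 -a-> q2 -a-> q2 -b-> q2 -b-> q2 -b-> q2 -b-> q2 -b-> q2  → end q2, accepted
w4: Trace: q1 -a-> q3 -a-> q1 -a-> q3 -b-> q1 -b-> q2 -b-> q2 -a-> q2 -a-> q2 -b-> q2 -b-> q2 -b-> q2 -a-> q2 -b-> q2 -a-> q2 -b-> q2  → end q2, accepted

w1, w2, w3, w4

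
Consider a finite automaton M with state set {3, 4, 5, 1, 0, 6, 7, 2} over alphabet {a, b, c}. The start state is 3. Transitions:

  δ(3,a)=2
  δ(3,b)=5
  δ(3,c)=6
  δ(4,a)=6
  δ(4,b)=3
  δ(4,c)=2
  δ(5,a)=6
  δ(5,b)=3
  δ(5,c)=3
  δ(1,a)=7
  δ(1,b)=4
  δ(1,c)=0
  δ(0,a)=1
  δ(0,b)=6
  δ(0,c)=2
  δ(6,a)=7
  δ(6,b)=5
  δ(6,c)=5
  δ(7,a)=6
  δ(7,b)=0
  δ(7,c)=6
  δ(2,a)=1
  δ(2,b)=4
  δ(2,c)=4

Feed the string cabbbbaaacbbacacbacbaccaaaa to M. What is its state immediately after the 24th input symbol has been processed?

3 → 6 → 7 → 0 → 6 → 5 → 3 → 2 → 1 → 7 → 6 → 5 → 3 → 2 → 4 → 6 → 5 → 3 → 2 → 4 → 3 → 2 → 4 → 2 → 1
After 24 symbols: 1.

1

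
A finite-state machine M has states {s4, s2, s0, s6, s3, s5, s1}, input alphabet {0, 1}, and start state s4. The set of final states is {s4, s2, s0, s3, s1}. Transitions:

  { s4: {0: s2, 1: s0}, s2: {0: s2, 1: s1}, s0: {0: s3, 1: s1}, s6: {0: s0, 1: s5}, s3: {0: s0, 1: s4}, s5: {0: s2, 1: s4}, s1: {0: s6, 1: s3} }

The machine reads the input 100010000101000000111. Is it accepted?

Yes

start at s4
read '1': s4 → s0
read '0': s0 → s3
read '0': s3 → s0
read '0': s0 → s3
read '1': s3 → s4
read '0': s4 → s2
read '0': s2 → s2
read '0': s2 → s2
read '0': s2 → s2
read '1': s2 → s1
read '0': s1 → s6
read '1': s6 → s5
read '0': s5 → s2
read '0': s2 → s2
read '0': s2 → s2
read '0': s2 → s2
read '0': s2 → s2
read '0': s2 → s2
read '1': s2 → s1
read '1': s1 → s3
read '1': s3 → s4
End state s4 is accepting.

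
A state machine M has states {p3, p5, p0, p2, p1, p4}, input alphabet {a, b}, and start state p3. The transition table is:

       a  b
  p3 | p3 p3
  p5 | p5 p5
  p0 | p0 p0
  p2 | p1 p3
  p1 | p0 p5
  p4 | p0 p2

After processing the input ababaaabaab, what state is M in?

p3

p3 → p3 → p3 → p3 → p3 → p3 → p3 → p3 → p3 → p3 → p3 → p3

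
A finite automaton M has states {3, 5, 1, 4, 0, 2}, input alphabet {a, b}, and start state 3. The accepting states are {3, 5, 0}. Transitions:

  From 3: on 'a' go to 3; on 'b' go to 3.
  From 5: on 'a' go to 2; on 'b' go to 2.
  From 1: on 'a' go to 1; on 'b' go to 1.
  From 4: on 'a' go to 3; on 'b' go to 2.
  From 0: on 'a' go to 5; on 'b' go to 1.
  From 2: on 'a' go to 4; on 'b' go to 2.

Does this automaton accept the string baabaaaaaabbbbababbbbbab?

3 → 3 → 3 → 3 → 3 → 3 → 3 → 3 → 3 → 3 → 3 → 3 → 3 → 3 → 3 → 3 → 3 → 3 → 3 → 3 → 3 → 3 → 3 → 3 → 3
End state 3 is accepting.

Yes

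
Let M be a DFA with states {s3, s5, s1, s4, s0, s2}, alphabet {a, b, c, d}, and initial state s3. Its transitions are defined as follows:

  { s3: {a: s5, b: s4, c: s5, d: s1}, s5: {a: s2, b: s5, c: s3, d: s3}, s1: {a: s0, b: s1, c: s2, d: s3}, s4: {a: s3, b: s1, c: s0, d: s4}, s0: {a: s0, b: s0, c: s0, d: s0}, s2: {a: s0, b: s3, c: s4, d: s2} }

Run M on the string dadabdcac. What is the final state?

s0

Trace: s3 -d-> s1 -a-> s0 -d-> s0 -a-> s0 -b-> s0 -d-> s0 -c-> s0 -a-> s0 -c-> s0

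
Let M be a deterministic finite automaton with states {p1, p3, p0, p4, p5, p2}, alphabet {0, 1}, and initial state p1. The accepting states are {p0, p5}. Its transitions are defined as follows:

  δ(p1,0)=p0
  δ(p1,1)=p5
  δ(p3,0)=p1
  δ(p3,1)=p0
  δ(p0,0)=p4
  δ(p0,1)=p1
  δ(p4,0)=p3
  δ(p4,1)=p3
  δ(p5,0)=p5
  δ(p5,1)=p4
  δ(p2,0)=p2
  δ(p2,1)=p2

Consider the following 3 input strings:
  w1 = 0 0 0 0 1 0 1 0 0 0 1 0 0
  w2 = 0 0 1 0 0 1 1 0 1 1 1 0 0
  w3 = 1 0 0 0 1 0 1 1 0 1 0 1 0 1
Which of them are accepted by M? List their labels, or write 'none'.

w1: Trace: p1 -0-> p0 -0-> p4 -0-> p3 -0-> p1 -1-> p5 -0-> p5 -1-> p4 -0-> p3 -0-> p1 -0-> p0 -1-> p1 -0-> p0 -0-> p4  → end p4, rejected
w2: Trace: p1 -0-> p0 -0-> p4 -1-> p3 -0-> p1 -0-> p0 -1-> p1 -1-> p5 -0-> p5 -1-> p4 -1-> p3 -1-> p0 -0-> p4 -0-> p3  → end p3, rejected
w3: Trace: p1 -1-> p5 -0-> p5 -0-> p5 -0-> p5 -1-> p4 -0-> p3 -1-> p0 -1-> p1 -0-> p0 -1-> p1 -0-> p0 -1-> p1 -0-> p0 -1-> p1  → end p1, rejected

none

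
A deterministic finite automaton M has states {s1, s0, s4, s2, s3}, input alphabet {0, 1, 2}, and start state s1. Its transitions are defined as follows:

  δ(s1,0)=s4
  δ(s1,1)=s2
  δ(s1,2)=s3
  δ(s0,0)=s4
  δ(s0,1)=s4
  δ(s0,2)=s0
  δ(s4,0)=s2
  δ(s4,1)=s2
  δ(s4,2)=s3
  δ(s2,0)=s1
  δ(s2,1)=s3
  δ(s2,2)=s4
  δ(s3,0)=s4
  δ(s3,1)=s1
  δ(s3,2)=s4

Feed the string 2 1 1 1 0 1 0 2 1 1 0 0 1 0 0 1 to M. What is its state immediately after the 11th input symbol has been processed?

s1 → s3 → s1 → s2 → s3 → s4 → s2 → s1 → s3 → s1 → s2 → s1
After 11 symbols: s1.

s1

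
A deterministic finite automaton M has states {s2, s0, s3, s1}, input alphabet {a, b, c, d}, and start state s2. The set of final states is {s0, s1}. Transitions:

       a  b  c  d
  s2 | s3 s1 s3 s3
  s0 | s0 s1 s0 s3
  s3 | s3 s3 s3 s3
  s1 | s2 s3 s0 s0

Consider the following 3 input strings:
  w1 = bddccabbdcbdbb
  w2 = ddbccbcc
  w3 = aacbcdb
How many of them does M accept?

w1: s2 → s1 → s0 → s3 → s3 → s3 → s3 → s3 → s3 → s3 → s3 → s3 → s3 → s3 → s3  → end s3, rejected
w2: s2 → s3 → s3 → s3 → s3 → s3 → s3 → s3 → s3  → end s3, rejected
w3: s2 → s3 → s3 → s3 → s3 → s3 → s3 → s3  → end s3, rejected

0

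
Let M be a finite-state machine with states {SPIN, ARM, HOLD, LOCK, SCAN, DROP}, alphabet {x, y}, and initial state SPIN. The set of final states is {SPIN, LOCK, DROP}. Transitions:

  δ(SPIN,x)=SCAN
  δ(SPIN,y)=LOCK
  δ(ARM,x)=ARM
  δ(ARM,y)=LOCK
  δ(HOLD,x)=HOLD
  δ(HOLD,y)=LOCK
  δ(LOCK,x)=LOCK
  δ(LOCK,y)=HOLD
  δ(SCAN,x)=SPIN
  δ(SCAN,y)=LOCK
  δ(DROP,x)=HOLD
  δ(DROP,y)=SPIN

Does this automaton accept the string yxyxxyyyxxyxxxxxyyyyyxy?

No

start at SPIN
read 'y': SPIN → LOCK
read 'x': LOCK → LOCK
read 'y': LOCK → HOLD
read 'x': HOLD → HOLD
read 'x': HOLD → HOLD
read 'y': HOLD → LOCK
read 'y': LOCK → HOLD
read 'y': HOLD → LOCK
read 'x': LOCK → LOCK
read 'x': LOCK → LOCK
read 'y': LOCK → HOLD
read 'x': HOLD → HOLD
read 'x': HOLD → HOLD
read 'x': HOLD → HOLD
read 'x': HOLD → HOLD
read 'x': HOLD → HOLD
read 'y': HOLD → LOCK
read 'y': LOCK → HOLD
read 'y': HOLD → LOCK
read 'y': LOCK → HOLD
read 'y': HOLD → LOCK
read 'x': LOCK → LOCK
read 'y': LOCK → HOLD
End state HOLD is not accepting.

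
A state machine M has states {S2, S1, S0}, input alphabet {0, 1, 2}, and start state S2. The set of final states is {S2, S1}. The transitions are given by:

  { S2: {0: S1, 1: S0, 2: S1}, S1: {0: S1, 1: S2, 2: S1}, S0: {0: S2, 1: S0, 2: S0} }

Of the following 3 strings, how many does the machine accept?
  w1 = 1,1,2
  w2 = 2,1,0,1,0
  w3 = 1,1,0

w1: Trace: S2 -1-> S0 -1-> S0 -2-> S0  → end S0, rejected
w2: Trace: S2 -2-> S1 -1-> S2 -0-> S1 -1-> S2 -0-> S1  → end S1, accepted
w3: Trace: S2 -1-> S0 -1-> S0 -0-> S2  → end S2, accepted

2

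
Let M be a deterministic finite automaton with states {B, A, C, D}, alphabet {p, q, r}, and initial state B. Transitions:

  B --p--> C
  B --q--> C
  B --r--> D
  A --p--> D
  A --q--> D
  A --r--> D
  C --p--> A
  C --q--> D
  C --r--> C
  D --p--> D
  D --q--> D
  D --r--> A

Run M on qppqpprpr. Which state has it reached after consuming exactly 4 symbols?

D

Trace: B -q-> C -p-> A -p-> D -q-> D
After 4 symbols: D.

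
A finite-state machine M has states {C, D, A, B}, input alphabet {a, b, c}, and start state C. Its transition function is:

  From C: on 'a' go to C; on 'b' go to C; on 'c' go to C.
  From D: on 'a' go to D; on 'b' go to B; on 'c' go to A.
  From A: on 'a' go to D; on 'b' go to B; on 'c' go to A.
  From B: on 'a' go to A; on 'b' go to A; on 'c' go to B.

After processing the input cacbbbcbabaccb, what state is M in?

C

C → C → C → C → C → C → C → C → C → C → C → C → C → C → C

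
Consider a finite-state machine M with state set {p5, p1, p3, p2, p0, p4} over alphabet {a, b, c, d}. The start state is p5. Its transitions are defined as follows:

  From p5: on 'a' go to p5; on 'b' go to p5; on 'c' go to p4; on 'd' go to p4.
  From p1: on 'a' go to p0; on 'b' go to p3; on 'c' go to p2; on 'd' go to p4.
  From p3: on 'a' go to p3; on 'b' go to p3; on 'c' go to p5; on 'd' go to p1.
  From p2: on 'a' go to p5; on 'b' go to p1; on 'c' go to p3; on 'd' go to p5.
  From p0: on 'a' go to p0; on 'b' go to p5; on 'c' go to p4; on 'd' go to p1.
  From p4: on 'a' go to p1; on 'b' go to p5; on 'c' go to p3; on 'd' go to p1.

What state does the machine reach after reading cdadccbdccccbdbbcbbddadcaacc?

p3

p5 → p4 → p1 → p0 → p1 → p2 → p3 → p3 → p1 → p2 → p3 → p5 → p4 → p5 → p4 → p5 → p5 → p4 → p5 → p5 → p4 → p1 → p0 → p1 → p2 → p5 → p5 → p4 → p3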